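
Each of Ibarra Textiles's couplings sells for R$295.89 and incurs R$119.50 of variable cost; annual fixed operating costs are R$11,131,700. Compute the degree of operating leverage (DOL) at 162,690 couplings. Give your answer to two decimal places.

Contribution at this volume is 162,690 × R$176.39 = R$28,696,889.10.
EBIT = R$28,696,889.10 − R$11,131,700 = R$17,565,189.10.
DOL = contribution ÷ EBIT = R$28,696,889.10 ÷ R$17,565,189.10 = 1.6337.

1.63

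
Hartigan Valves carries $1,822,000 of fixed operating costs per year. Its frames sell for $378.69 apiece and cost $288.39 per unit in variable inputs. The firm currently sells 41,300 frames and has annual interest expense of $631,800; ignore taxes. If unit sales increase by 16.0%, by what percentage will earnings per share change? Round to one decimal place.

+46.8%

At 41,300 units, contribution = 41,300 × $90.30 = $3,729,390.00.
EBIT = $3,729,390.00 − $1,822,000 = $1,907,390.00.
Interest = $631,800.00, so EBIT − I = $1,275,590.00.
DCL = total CM / (EBIT − I) = $3,729,390.00 / $1,275,590.00 = 2.9237.
EPS therefore changes by 2.9237 × (+16.0%) = +46.8%.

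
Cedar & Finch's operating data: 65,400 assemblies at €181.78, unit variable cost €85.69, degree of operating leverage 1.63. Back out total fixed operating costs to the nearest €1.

Contribution at this volume is 65,400 × €96.09 = €6,284,286.00.
Since DOL = CM ÷ EBIT, EBIT = €6,284,286.00 ÷ 1.63 = €3,855,390.18.
And FC = contribution − EBIT = €6,284,286.00 − €3,855,390.18 = €2,428,896.

€2,428,896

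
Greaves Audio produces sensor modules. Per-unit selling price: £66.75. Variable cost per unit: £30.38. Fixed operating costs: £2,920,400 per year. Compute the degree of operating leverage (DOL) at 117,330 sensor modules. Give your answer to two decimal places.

At 117,330 units, contribution = 117,330 × £36.37 = £4,267,292.10.
Subtracting fixed costs: EBIT = £4,267,292.10 − £2,920,400 = £1,346,892.10.
Degree of operating leverage = £4,267,292.10 / £1,346,892.10 = 3.1683.

3.17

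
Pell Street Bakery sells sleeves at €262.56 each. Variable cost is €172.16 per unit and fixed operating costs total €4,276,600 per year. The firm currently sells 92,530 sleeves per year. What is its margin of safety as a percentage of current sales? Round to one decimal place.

Each unit contributes €262.56 − €172.16 = €90.40. Break-even units = €4,276,600 ÷ €90.40 = 47,307.52; break-even revenue = 47,307.52 × €262.56 = €12,421,063.01.
Current sales = 92,530 × €262.56 = €24,294,676.80.
Margin of safety = (€24,294,676.80 − €12,421,063.01) ÷ €24,294,676.80 = 48.9%.

48.9%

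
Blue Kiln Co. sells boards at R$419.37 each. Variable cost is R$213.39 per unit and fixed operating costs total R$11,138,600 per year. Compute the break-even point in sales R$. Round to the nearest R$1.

Contribution margin per unit = R$419.37 − R$213.39 = R$205.98, a CM ratio of R$205.98 ÷ R$419.37 = 0.4912.
Break-even revenue = fixed costs × price ÷ CM = R$11,138,600 × R$419.37 ÷ R$205.98 = R$22,677,904.

R$22,677,904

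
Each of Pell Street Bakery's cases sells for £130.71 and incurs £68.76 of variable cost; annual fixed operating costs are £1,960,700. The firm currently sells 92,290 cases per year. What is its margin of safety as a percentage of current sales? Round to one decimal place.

65.7%

Each unit contributes £130.71 − £68.76 = £61.95. Break-even units = £1,960,700 ÷ £61.95 = 31,649.72; break-even revenue = 31,649.72 × £130.71 = £4,136,934.58.
Current sales = 92,290 × £130.71 = £12,063,225.90.
Margin of safety = (£12,063,225.90 − £4,136,934.58) ÷ £12,063,225.90 = 65.7%.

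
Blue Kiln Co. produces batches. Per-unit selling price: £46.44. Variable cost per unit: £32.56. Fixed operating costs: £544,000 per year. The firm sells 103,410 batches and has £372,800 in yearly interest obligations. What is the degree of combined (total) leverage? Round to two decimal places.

Total contribution margin = 103,410 × £13.88 = £1,435,330.80.
EBIT = £1,435,330.80 − £544,000 = £891,330.80. Interest = £372,800.00, so EBIT − I = £518,530.80.
Degree of total leverage = total CM / (EBIT − interest) = £1,435,330.80 / £518,530.80 = 2.7681.

2.77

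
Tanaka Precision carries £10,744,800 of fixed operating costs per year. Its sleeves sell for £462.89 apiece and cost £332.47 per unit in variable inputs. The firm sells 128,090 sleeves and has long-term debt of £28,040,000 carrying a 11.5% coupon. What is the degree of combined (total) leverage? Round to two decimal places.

Total contribution margin = 128,090 × £130.42 = £16,705,497.80.
Operating income = contribution − fixed costs = £16,705,497.80 − £10,744,800 = £5,960,697.80. Interest = £3,224,600.00, so EBIT − I = £2,736,097.80.
DCL = contribution ÷ (EBIT − I) = £16,705,497.80 ÷ £2,736,097.80 = 6.1056.

6.11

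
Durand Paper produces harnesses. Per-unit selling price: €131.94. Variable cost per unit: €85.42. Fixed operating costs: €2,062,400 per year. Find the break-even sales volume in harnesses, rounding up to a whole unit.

44,334 harnesses

Each unit contributes €131.94 − €85.42 = €46.52.
Break-even Q = €2,062,400 / €46.52 = 44,333.62 → 44,334 harnesses.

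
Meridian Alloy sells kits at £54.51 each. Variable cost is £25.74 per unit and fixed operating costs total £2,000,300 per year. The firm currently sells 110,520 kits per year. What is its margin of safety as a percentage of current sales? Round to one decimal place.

37.1%

Contribution margin per unit = £54.51 − £25.74 = £28.77. Break-even units = £2,000,300 ÷ £28.77 = 69,527.29; break-even revenue = 69,527.29 × £54.51 = £3,789,932.33.
Current sales = 110,520 × £54.51 = £6,024,445.20.
Margin of safety = (£6,024,445.20 − £3,789,932.33) ÷ £6,024,445.20 = 37.1%.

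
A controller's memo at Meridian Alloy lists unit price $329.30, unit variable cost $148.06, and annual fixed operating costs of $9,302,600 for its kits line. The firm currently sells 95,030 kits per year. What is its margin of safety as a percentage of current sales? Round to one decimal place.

Each unit contributes $329.30 − $148.06 = $181.24. Break-even units = $9,302,600 ÷ $181.24 = 51,327.52; break-even revenue = 51,327.52 × $329.30 = $16,902,152.84.
Actual sales revenue = 95,030 × $329.30 = $31,293,379.00.
Margin of safety = ($31,293,379.00 − $16,902,152.84) ÷ $31,293,379.00 = 46.0%.

46.0%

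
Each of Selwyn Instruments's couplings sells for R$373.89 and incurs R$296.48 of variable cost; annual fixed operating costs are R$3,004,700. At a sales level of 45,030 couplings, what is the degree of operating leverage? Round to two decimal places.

Total contribution margin = 45,030 × R$77.41 = R$3,485,772.30.
EBIT = R$3,485,772.30 − R$3,004,700 = R$481,072.30.
Degree of operating leverage = R$3,485,772.30 / R$481,072.30 = 7.2458.

7.25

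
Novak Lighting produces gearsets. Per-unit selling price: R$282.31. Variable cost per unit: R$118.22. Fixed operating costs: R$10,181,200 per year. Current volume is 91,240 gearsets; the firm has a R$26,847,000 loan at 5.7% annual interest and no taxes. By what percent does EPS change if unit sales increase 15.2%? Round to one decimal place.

Total contribution margin = 91,240 × R$164.09 = R$14,971,571.60.
Operating income = contribution − fixed costs = R$14,971,571.60 − R$10,181,200 = R$4,790,371.60.
Interest = R$1,530,279.00, so EBIT − I = R$3,260,092.60.
Degree of combined leverage = contribution ÷ (EBIT − I) = R$14,971,571.60 ÷ R$3,260,092.60 = 4.5924.
EPS therefore changes by 4.5924 × (+15.2%) = +69.8%.

+69.8%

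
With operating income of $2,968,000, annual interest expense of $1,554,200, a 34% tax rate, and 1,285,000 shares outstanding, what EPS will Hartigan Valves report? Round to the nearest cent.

$0.73

Interest = $1,554,200.00, so EBT = $2,968,000 − $1,554,200.00 = $1,413,800.00.
After tax at 34%: net income = $1,413,800.00 × 0.66 = $933,108.00.
EPS = $933,108.00 ÷ 1,285,000 = $0.73.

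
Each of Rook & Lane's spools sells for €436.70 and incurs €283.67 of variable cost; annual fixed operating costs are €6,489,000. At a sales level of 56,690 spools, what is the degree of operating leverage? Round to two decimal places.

Total contribution margin = 56,690 × €153.03 = €8,675,270.70.
Subtracting fixed costs: EBIT = €8,675,270.70 − €6,489,000 = €2,186,270.70.
So DOL = total CM / EBIT = €8,675,270.70 / €2,186,270.70 = 3.9681.

3.97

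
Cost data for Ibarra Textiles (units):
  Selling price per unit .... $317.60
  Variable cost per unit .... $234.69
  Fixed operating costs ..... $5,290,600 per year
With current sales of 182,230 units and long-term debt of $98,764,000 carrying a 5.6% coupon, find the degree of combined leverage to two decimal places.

At 182,230 units, contribution = 182,230 × $82.91 = $15,108,689.30.
Operating income = contribution − fixed costs = $15,108,689.30 − $5,290,600 = $9,818,089.30. Interest = $5,530,784.00, so EBIT − I = $4,287,305.30.
Degree of total leverage = total CM / (EBIT − interest) = $15,108,689.30 / $4,287,305.30 = 3.5241.

3.52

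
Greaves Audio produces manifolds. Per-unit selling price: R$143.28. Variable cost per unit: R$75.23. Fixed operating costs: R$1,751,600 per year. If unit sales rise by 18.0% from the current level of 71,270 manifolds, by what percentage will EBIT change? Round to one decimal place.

Total contribution margin = 71,270 × R$68.05 = R$4,849,923.50.
EBIT = R$4,849,923.50 − R$1,751,600 = R$3,098,323.50.
So DOL = total CM / EBIT = R$4,849,923.50 / R$3,098,323.50 = 1.5653.
So EBIT moves 1.5653 × (+18.0%) = +28.2%.

+28.2%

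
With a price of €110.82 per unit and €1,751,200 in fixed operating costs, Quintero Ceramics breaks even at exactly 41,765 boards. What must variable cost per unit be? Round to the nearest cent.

€68.89

At break-even, FC = Q × (P − VC), so P − VC = €1,751,200 ÷ 41,765 = €41.9298.
Hence VC = price − CM = €110.82 − €41.9298 = €68.89.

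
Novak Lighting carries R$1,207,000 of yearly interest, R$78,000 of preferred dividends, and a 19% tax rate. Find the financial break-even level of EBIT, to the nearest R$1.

Grossing the preferred dividend up to pre-tax terms: R$78,000 / (1 − 0.19) = R$96,296.30.
EPS = 0 when EBIT covers interest plus the pre-tax preferred burden: R$1,207,000 + R$96,296.30 = R$1,303,296.30.

R$1,303,296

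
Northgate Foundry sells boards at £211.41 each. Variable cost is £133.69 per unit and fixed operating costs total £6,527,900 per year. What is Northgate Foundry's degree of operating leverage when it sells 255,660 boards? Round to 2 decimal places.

1.49

At 255,660 units, contribution = 255,660 × £77.72 = £19,869,895.20.
EBIT = £19,869,895.20 − £6,527,900 = £13,341,995.20.
So DOL = total CM / EBIT = £19,869,895.20 / £13,341,995.20 = 1.4893.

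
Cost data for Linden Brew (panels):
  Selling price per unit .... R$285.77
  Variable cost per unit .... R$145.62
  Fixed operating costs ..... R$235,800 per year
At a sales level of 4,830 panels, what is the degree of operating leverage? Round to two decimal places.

1.53

Total contribution margin = 4,830 × R$140.15 = R$676,924.50.
Subtracting fixed costs: EBIT = R$676,924.50 − R$235,800 = R$441,124.50.
DOL = contribution ÷ EBIT = R$676,924.50 ÷ R$441,124.50 = 1.5345.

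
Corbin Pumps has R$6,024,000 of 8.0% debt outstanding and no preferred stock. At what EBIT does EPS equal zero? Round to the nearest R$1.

R$481,920

Annual interest = 8.0% × R$6,024,000 = R$481,920.00.
With no preferred dividends, EPS = 0 when EBIT exactly covers interest, so the financial break-even EBIT is R$481,920.00.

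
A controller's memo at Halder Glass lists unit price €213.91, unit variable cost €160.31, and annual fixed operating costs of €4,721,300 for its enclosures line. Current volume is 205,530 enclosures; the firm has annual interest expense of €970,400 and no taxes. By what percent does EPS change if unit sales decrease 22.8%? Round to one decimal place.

-47.2%

At 205,530 units, contribution = 205,530 × €53.60 = €11,016,408.00.
Subtracting fixed costs: EBIT = €11,016,408.00 − €4,721,300 = €6,295,108.00.
After interest of €970,400.00, pre-tax earnings = €5,324,708.00.
Degree of combined leverage = contribution ÷ (EBIT − I) = €11,016,408.00 ÷ €5,324,708.00 = 2.0689.
%ΔEPS = DCL × %ΔSales = 2.0689 × -22.8% = -47.2%.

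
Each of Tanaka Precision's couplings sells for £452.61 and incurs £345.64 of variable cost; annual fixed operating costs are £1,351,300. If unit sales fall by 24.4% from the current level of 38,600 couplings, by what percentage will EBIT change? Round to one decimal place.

Contribution at this volume is 38,600 × £106.97 = £4,129,042.00.
Subtracting fixed costs: EBIT = £4,129,042.00 − £1,351,300 = £2,777,742.00.
DOL = contribution ÷ EBIT = £4,129,042.00 ÷ £2,777,742.00 = 1.4865.
Operating income changes by 1.4865 × -24.4% = -36.3%.

-36.3%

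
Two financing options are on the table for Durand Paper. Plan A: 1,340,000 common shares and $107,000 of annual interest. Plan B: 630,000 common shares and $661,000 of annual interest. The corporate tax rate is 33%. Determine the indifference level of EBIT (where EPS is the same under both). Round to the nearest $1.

Set EPS_A = EPS_B: (EBIT − $107,000)(1 − 0.33) ÷ 1,340,000 = (EBIT − $661,000)(1 − 0.33) ÷ 630,000.
The (1 − t) factor cancels: (EBIT − 107,000) × 630,000 = (EBIT − 661,000) × 1,340,000.
Solving, EBIT = (661,000·1,340,000 − 107,000·630,000) / (1,340,000 − 630,000) = 818,330,000,000 / 710,000 = 1,152,577.46.

$1,152,577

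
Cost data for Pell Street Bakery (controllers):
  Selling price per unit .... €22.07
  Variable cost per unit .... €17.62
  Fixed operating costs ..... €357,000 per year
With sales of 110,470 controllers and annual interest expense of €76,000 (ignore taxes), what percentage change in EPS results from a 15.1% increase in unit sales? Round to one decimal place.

+126.7%

Contribution at this volume is 110,470 × €4.45 = €491,591.50.
Operating income = contribution − fixed costs = €491,591.50 − €357,000 = €134,591.50.
After interest of €76,000.00, pre-tax earnings = €58,591.50.
DCL = total CM / (EBIT − I) = €491,591.50 / €58,591.50 = 8.3902.
%ΔEPS = DCL × %ΔSales = 8.3902 × +15.1% = +126.7%.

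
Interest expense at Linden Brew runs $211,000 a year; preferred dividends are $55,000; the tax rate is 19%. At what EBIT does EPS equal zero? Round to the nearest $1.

$278,901

Grossing the preferred dividend up to pre-tax terms: $55,000 / (1 − 0.19) = $67,901.23.
Financial break-even EBIT = interest + D_p ÷ (1 − t) = $211,000 + $67,901.23 = $278,901.23.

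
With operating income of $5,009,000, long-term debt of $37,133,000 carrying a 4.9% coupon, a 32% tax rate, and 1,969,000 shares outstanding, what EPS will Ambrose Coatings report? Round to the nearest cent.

$1.10

Interest = $1,819,517.00, so EBT = $5,009,000 − $1,819,517.00 = $3,189,483.00.
Net income = $3,189,483.00 × (1 − 0.32) = $2,168,848.44.
Per share: $2,168,848.44 / 1,969,000 shares = $1.10.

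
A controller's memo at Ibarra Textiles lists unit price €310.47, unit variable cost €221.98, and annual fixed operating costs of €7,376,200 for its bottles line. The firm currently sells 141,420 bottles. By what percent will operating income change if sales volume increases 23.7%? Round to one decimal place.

+57.7%

Contribution at this volume is 141,420 × €88.49 = €12,514,255.80.
Operating income = contribution − fixed costs = €12,514,255.80 − €7,376,200 = €5,138,055.80.
DOL = contribution ÷ EBIT = €12,514,255.80 ÷ €5,138,055.80 = 2.4356.
Operating income changes by 2.4356 × +23.7% = +57.7%.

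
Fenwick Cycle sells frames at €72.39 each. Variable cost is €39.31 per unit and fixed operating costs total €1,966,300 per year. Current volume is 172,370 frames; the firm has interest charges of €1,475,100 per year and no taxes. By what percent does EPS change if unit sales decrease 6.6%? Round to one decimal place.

At 172,370 units, contribution = 172,370 × €33.08 = €5,701,999.60.
Subtracting fixed costs: EBIT = €5,701,999.60 − €1,966,300 = €3,735,699.60.
Interest = €1,475,100.00, so EBIT − I = €2,260,599.60.
Degree of combined leverage = contribution ÷ (EBIT − I) = €5,701,999.60 ÷ €2,260,599.60 = 2.5223.
%ΔEPS = DCL × %ΔSales = 2.5223 × -6.6% = -16.6%.

-16.6%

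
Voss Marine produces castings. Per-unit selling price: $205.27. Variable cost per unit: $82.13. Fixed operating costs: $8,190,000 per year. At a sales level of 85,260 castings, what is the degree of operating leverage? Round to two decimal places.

4.55

Total contribution margin = 85,260 × $123.14 = $10,498,916.40.
EBIT = $10,498,916.40 − $8,190,000 = $2,308,916.40.
Degree of operating leverage = $10,498,916.40 / $2,308,916.40 = 4.5471.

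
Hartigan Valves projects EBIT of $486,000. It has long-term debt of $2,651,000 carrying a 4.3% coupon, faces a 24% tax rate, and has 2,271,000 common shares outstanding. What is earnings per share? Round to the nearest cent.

$0.12

Interest = $113,993.00, so EBT = $486,000 − $113,993.00 = $372,007.00.
After tax at 24%: net income = $372,007.00 × 0.76 = $282,725.32.
Per share: $282,725.32 / 2,271,000 shares = $0.12.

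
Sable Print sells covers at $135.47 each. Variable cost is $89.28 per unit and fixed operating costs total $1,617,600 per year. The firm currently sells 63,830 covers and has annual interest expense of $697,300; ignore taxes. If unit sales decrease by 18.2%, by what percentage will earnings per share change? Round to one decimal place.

At 63,830 units, contribution = 63,830 × $46.19 = $2,948,307.70.
Subtracting fixed costs: EBIT = $2,948,307.70 − $1,617,600 = $1,330,707.70.
Interest = $697,300.00, so EBIT − I = $633,407.70.
DCL = total CM / (EBIT − I) = $2,948,307.70 / $633,407.70 = 4.6547.
%ΔEPS = DCL × %ΔSales = 4.6547 × -18.2% = -84.7%.

-84.7%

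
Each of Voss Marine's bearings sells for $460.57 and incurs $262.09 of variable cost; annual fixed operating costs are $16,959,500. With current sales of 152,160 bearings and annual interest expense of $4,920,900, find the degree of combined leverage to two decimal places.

Total contribution margin = 152,160 × $198.48 = $30,200,716.80.
EBIT = $30,200,716.80 − $16,959,500 = $13,241,216.80. Interest = $4,920,900.00, so EBIT − I = $8,320,316.80.
Degree of total leverage = total CM / (EBIT − interest) = $30,200,716.80 / $8,320,316.80 = 3.6298.

3.63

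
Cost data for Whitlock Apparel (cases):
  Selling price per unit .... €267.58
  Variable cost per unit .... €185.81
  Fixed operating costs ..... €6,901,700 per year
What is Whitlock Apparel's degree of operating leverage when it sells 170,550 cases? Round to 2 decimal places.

1.98

At 170,550 units, contribution = 170,550 × €81.77 = €13,945,873.50.
Subtracting fixed costs: EBIT = €13,945,873.50 − €6,901,700 = €7,044,173.50.
DOL = contribution ÷ EBIT = €13,945,873.50 ÷ €7,044,173.50 = 1.9798.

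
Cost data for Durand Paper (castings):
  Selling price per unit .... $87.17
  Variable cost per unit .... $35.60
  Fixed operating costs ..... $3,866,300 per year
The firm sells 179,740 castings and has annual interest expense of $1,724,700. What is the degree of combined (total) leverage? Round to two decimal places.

Total contribution margin = 179,740 × $51.57 = $9,269,191.80.
Operating income = contribution − fixed costs = $9,269,191.80 − $3,866,300 = $5,402,891.80. Interest = $1,724,700.00.
DOL = $9,269,191.80 ÷ $5,402,891.80 = 1.7156; DFL = $5,402,891.80 ÷ $3,678,191.80 = 1.4689.
Combined leverage = 1.7156 × 1.4689 = 2.5200.

2.52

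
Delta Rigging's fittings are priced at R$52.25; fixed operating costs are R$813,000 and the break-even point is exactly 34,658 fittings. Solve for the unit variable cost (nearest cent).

At break-even, FC = Q × (P − VC), so P − VC = R$813,000 ÷ 34,658 = R$23.4578.
Hence VC = price − CM = R$52.25 − R$23.4578 = R$28.79.

R$28.79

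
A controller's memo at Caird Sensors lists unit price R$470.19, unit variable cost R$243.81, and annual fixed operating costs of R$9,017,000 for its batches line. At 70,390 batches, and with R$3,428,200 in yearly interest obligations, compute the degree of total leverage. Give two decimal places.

Total contribution margin = 70,390 × R$226.38 = R$15,934,888.20.
EBIT = R$15,934,888.20 − R$9,017,000 = R$6,917,888.20. Interest = R$3,428,200.00.
DOL = R$15,934,888.20 ÷ R$6,917,888.20 = 2.3034; DFL = R$6,917,888.20 ÷ R$3,489,688.20 = 1.9824.
DCL = DOL × DFL = 2.3034 × 1.9824 = 4.5663.

4.57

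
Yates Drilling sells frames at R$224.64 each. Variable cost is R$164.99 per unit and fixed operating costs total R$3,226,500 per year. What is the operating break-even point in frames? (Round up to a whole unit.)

Each unit contributes R$224.64 − R$164.99 = R$59.65.
Break-even volume = fixed costs ÷ CM per unit = R$3,226,500 ÷ R$59.65 = 54,090.53, so 54,091 frames.

54,091 frames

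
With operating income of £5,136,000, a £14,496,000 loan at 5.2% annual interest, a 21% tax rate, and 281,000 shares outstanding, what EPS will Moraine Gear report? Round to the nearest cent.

£12.32

Pre-tax income = £5,136,000 − £753,792.00 = £4,382,208.00.
After tax at 21%: net income = £4,382,208.00 × 0.79 = £3,461,944.32.
Per share: £3,461,944.32 / 281,000 shares = £12.32.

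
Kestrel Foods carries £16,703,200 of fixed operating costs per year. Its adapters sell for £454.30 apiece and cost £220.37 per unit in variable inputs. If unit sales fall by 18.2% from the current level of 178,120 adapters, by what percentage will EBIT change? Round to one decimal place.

At 178,120 units, contribution = 178,120 × £233.93 = £41,667,611.60.
Operating income = contribution − fixed costs = £41,667,611.60 − £16,703,200 = £24,964,411.60.
So DOL = total CM / EBIT = £41,667,611.60 / £24,964,411.60 = 1.6691.
So EBIT moves 1.6691 × (-18.2%) = -30.4%.

-30.4%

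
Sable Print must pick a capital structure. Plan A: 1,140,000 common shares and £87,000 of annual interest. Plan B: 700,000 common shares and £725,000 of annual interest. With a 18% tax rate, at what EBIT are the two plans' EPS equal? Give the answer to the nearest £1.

Set EPS_A = EPS_B: (EBIT − £87,000)(1 − 0.18) ÷ 1,140,000 = (EBIT − £725,000)(1 − 0.18) ÷ 700,000.
Cancelling (1 − t) and cross-multiplying: 700,000·(EBIT − 87,000) = 1,140,000·(EBIT − 725,000).
EBIT × (1,140,000 − 700,000) = 725,000 × 1,140,000 − 87,000 × 700,000 = 765,600,000,000, so EBIT = 765,600,000,000 ÷ 440,000 = 1,740,000.00.

£1,740,000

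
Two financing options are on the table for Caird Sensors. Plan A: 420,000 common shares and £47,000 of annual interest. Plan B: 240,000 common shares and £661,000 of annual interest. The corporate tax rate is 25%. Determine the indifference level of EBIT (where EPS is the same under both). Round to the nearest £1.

£1,479,667

Set EPS_A = EPS_B: (EBIT − £47,000)(1 − 0.25) ÷ 420,000 = (EBIT − £661,000)(1 − 0.25) ÷ 240,000.
The (1 − t) factor cancels: (EBIT − 47,000) × 240,000 = (EBIT − 661,000) × 420,000.
EBIT × (420,000 − 240,000) = 661,000 × 420,000 − 47,000 × 240,000 = 266,340,000,000, so EBIT = 266,340,000,000 ÷ 180,000 = 1,479,666.67.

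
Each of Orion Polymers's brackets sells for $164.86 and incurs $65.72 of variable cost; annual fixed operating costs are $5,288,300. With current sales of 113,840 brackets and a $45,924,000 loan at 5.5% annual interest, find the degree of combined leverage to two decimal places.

Total contribution margin = 113,840 × $99.14 = $11,286,097.60.
Operating income = contribution − fixed costs = $11,286,097.60 − $5,288,300 = $5,997,797.60. Interest = $2,525,820.00, so EBIT − I = $3,471,977.60.
Degree of total leverage = total CM / (EBIT − interest) = $11,286,097.60 / $3,471,977.60 = 3.2506.

3.25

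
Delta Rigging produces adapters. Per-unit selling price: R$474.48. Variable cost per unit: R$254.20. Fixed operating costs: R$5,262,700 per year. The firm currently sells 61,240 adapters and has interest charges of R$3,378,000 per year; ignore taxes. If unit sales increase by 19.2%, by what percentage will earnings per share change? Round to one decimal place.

+53.4%

At 61,240 units, contribution = 61,240 × R$220.28 = R$13,489,947.20.
Subtracting fixed costs: EBIT = R$13,489,947.20 − R$5,262,700 = R$8,227,247.20.
Interest = R$3,378,000.00, so EBIT − I = R$4,849,247.20.
Degree of combined leverage = contribution ÷ (EBIT − I) = R$13,489,947.20 ÷ R$4,849,247.20 = 2.7819.
%ΔEPS = DCL × %ΔSales = 2.7819 × +19.2% = +53.4%.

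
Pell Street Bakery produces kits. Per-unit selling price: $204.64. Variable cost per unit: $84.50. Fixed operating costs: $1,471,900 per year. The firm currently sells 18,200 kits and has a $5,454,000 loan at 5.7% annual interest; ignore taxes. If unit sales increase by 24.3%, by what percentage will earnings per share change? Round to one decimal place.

+131.6%

Contribution at this volume is 18,200 × $120.14 = $2,186,548.00.
EBIT = $2,186,548.00 − $1,471,900 = $714,648.00.
Interest = $310,878.00, so EBIT − I = $403,770.00.
Degree of combined leverage = contribution ÷ (EBIT − I) = $2,186,548.00 ÷ $403,770.00 = 5.4153.
EPS therefore changes by 5.4153 × (+24.3%) = +131.6%.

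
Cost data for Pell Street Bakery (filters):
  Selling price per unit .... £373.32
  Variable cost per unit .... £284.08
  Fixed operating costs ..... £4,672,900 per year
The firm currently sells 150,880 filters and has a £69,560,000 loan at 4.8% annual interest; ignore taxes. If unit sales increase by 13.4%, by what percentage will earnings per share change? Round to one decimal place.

Total contribution margin = 150,880 × £89.24 = £13,464,531.20.
EBIT = £13,464,531.20 − £4,672,900 = £8,791,631.20.
Interest = £3,338,880.00, so EBIT − I = £5,452,751.20.
Degree of combined leverage = contribution ÷ (EBIT − I) = £13,464,531.20 ÷ £5,452,751.20 = 2.4693.
EPS therefore changes by 2.4693 × (+13.4%) = +33.1%.

+33.1%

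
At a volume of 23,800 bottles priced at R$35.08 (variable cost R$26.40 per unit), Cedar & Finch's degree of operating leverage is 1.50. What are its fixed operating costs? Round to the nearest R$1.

Total contribution margin = 23,800 × R$8.68 = R$206,584.00.
Since DOL = CM ÷ EBIT, EBIT = R$206,584.00 ÷ 1.50 = R$137,722.67.
Fixed costs = CM − EBIT = R$206,584.00 − R$137,722.67 = R$68,861.

R$68,861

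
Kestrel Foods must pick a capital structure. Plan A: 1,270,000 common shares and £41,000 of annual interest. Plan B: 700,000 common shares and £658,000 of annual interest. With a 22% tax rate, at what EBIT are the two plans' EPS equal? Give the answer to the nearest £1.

£1,415,719

Set EPS_A = EPS_B: (EBIT − £41,000)(1 − 0.22) ÷ 1,270,000 = (EBIT − £658,000)(1 − 0.22) ÷ 700,000.
The (1 − t) factor cancels: (EBIT − 41,000) × 700,000 = (EBIT − 658,000) × 1,270,000.
EBIT × (1,270,000 − 700,000) = 658,000 × 1,270,000 − 41,000 × 700,000 = 806,960,000,000, so EBIT = 806,960,000,000 ÷ 570,000 = 1,415,719.30.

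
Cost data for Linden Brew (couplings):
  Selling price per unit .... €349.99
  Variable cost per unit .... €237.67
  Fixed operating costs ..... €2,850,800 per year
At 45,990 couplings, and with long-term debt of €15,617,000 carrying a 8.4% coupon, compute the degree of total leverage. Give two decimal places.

5.15

Contribution at this volume is 45,990 × €112.32 = €5,165,596.80.
EBIT = €5,165,596.80 − €2,850,800 = €2,314,796.80. Interest = €1,311,828.00.
DOL = €5,165,596.80 ÷ €2,314,796.80 = 2.2316; DFL = €2,314,796.80 ÷ €1,002,968.80 = 2.3079.
Combined leverage = 2.2316 × 2.3079 = 5.1503.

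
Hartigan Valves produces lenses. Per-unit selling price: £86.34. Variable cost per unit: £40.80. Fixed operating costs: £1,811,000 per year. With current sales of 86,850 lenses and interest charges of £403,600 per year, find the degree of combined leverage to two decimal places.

At 86,850 units, contribution = 86,850 × £45.54 = £3,955,149.00.
EBIT = £3,955,149.00 − £1,811,000 = £2,144,149.00. Interest = £403,600.00, so EBIT − I = £1,740,549.00.
DCL = contribution ÷ (EBIT − I) = £3,955,149.00 ÷ £1,740,549.00 = 2.2724.

2.27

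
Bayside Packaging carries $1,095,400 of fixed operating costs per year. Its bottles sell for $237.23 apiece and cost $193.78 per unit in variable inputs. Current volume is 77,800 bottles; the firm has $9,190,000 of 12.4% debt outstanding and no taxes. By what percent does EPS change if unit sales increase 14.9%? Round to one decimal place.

Contribution at this volume is 77,800 × $43.45 = $3,380,410.00.
Subtracting fixed costs: EBIT = $3,380,410.00 − $1,095,400 = $2,285,010.00.
After interest of $1,139,560.00, pre-tax earnings = $1,145,450.00.
DCL = total CM / (EBIT − I) = $3,380,410.00 / $1,145,450.00 = 2.9512.
EPS therefore changes by 2.9512 × (+14.9%) = +44.0%.

+44.0%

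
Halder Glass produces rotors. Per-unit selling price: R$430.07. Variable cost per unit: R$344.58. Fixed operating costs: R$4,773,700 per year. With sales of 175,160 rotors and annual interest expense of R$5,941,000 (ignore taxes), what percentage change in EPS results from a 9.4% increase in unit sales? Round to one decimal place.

Total contribution margin = 175,160 × R$85.49 = R$14,974,428.40.
Operating income = contribution − fixed costs = R$14,974,428.40 − R$4,773,700 = R$10,200,728.40.
Interest = R$5,941,000.00, so EBIT − I = R$4,259,728.40.
Degree of combined leverage = contribution ÷ (EBIT − I) = R$14,974,428.40 ÷ R$4,259,728.40 = 3.5153.
EPS therefore changes by 3.5153 × (+9.4%) = +33.0%.

+33.0%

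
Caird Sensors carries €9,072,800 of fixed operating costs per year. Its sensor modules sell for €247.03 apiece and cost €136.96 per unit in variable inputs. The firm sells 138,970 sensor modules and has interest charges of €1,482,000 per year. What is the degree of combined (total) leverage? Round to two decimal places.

Contribution at this volume is 138,970 × €110.07 = €15,296,427.90.
EBIT = €15,296,427.90 − €9,072,800 = €6,223,627.90. Interest = €1,482,000.00, so EBIT − I = €4,741,627.90.
Degree of total leverage = total CM / (EBIT − interest) = €15,296,427.90 / €4,741,627.90 = 3.2260.

3.23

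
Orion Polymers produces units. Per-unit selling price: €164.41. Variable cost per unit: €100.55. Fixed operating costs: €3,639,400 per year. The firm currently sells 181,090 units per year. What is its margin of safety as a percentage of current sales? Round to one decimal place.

68.5%

Contribution margin per unit = €164.41 − €100.55 = €63.86. Break-even units = €3,639,400 ÷ €63.86 = 56,990.29; break-even revenue = 56,990.29 × €164.41 = €9,369,773.79.
Actual sales revenue = 181,090 × €164.41 = €29,773,006.90.
Margin of safety = (€29,773,006.90 − €9,369,773.79) ÷ €29,773,006.90 = 68.5%.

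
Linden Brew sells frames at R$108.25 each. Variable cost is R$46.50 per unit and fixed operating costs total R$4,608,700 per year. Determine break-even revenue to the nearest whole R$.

R$8,079,219

CM per unit = R$108.25 − R$46.50 = R$61.75; CM ratio = R$61.75 / R$108.25 = 0.5704.
Break-even revenue = fixed costs × price ÷ CM = R$4,608,700 × R$108.25 ÷ R$61.75 = R$8,079,219.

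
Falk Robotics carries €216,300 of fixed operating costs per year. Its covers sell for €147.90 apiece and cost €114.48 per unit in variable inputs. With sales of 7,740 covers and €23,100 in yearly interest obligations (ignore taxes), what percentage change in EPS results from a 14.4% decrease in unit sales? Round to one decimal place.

-193.3%

At 7,740 units, contribution = 7,740 × €33.42 = €258,670.80.
Operating income = contribution − fixed costs = €258,670.80 − €216,300 = €42,370.80.
Interest = €23,100.00, so EBIT − I = €19,270.80.
Degree of combined leverage = contribution ÷ (EBIT − I) = €258,670.80 ÷ €19,270.80 = 13.4229.
EPS therefore changes by 13.4229 × (-14.4%) = -193.3%.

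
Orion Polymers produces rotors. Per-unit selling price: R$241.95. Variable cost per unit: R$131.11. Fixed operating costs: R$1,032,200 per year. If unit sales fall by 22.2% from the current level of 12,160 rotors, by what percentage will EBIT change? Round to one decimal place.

-94.8%

At 12,160 units, contribution = 12,160 × R$110.84 = R$1,347,814.40.
EBIT = R$1,347,814.40 − R$1,032,200 = R$315,614.40.
So DOL = total CM / EBIT = R$1,347,814.40 / R$315,614.40 = 4.2704.
Operating income changes by 4.2704 × -22.2% = -94.8%.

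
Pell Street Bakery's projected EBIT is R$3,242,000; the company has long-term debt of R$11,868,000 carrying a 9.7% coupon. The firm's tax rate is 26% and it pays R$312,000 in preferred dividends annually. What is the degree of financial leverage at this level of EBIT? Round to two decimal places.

1.94

Interest = R$1,151,196.00.
Preferred dividends grossed up pre-tax: R$312,000 / (1 − 0.26) = R$421,621.62.
DFL = EBIT ÷ [EBIT − I − D_p/(1−t)] = R$3,242,000 ÷ [R$3,242,000 − R$1,151,196.00 − R$421,621.62] = R$3,242,000 ÷ R$1,669,182.38 = 1.9423.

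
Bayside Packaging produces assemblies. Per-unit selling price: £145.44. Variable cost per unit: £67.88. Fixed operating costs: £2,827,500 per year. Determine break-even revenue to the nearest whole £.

£5,302,109

CM per unit = £145.44 − £67.88 = £77.56; CM ratio = £77.56 / £145.44 = 0.5333.
Break-even sales = FC ÷ CM ratio = £2,827,500 × £145.44 / £77.56 = £5,302,109.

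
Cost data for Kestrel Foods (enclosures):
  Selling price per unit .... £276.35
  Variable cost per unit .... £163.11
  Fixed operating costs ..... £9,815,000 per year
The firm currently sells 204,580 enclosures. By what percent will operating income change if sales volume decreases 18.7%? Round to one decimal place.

-32.4%

Total contribution margin = 204,580 × £113.24 = £23,166,639.20.
Operating income = contribution − fixed costs = £23,166,639.20 − £9,815,000 = £13,351,639.20.
So DOL = total CM / EBIT = £23,166,639.20 / £13,351,639.20 = 1.7351.
%ΔEBIT = DOL × %ΔSales = 1.7351 × -18.7% = -32.4%.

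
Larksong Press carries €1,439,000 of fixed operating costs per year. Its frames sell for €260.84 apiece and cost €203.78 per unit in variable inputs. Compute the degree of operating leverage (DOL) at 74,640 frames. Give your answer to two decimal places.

Total contribution margin = 74,640 × €57.06 = €4,258,958.40.
Subtracting fixed costs: EBIT = €4,258,958.40 − €1,439,000 = €2,819,958.40.
DOL = contribution ÷ EBIT = €4,258,958.40 ÷ €2,819,958.40 = 1.5103.

1.51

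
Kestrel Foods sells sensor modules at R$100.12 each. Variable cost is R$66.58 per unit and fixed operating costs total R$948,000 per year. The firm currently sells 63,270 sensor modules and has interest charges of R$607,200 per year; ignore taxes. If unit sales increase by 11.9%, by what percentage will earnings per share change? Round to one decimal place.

+44.5%

Total contribution margin = 63,270 × R$33.54 = R$2,122,075.80.
EBIT = R$2,122,075.80 − R$948,000 = R$1,174,075.80.
Interest = R$607,200.00, so EBIT − I = R$566,875.80.
Degree of combined leverage = contribution ÷ (EBIT − I) = R$2,122,075.80 ÷ R$566,875.80 = 3.7435.
%ΔEPS = DCL × %ΔSales = 3.7435 × +11.9% = +44.5%.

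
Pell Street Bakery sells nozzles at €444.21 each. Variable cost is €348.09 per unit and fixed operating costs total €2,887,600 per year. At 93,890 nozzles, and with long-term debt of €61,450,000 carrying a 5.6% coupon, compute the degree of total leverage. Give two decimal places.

3.35

Total contribution margin = 93,890 × €96.12 = €9,024,706.80.
Operating income = contribution − fixed costs = €9,024,706.80 − €2,887,600 = €6,137,106.80. Interest = €3,441,200.00, so EBIT − I = €2,695,906.80.
Degree of total leverage = total CM / (EBIT − interest) = €9,024,706.80 / €2,695,906.80 = 3.3476.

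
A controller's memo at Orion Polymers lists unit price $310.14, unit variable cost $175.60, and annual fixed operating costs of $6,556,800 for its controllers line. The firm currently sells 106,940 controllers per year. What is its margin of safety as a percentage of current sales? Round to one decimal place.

Contribution margin per unit = $310.14 − $175.60 = $134.54. Break-even units = $6,556,800 ÷ $134.54 = 48,734.95; break-even revenue = 48,734.95 × $310.14 = $15,114,656.99.
Actual sales revenue = 106,940 × $310.14 = $33,166,371.60.
Margin of safety = ($33,166,371.60 − $15,114,656.99) ÷ $33,166,371.60 = 54.4%.

54.4%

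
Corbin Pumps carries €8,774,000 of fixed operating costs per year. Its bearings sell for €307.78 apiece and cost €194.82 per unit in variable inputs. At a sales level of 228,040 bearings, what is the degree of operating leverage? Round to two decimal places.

Contribution at this volume is 228,040 × €112.96 = €25,759,398.40.
Subtracting fixed costs: EBIT = €25,759,398.40 − €8,774,000 = €16,985,398.40.
DOL = contribution ÷ EBIT = €25,759,398.40 ÷ €16,985,398.40 = 1.5166.

1.52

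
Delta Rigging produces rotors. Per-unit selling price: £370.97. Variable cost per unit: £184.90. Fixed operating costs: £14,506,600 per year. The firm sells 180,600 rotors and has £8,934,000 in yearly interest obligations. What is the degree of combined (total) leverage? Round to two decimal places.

3.31

At 180,600 units, contribution = 180,600 × £186.07 = £33,604,242.00.
EBIT = £33,604,242.00 − £14,506,600 = £19,097,642.00. Interest = £8,934,000.00, so EBIT − I = £10,163,642.00.
DCL = contribution ÷ (EBIT − I) = £33,604,242.00 ÷ £10,163,642.00 = 3.3063.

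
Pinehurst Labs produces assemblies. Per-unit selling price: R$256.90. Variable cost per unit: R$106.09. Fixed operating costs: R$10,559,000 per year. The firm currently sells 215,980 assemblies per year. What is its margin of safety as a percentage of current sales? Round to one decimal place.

Each unit contributes R$256.90 − R$106.09 = R$150.81. Break-even units = R$10,559,000 ÷ R$150.81 = 70,015.25; break-even revenue = 70,015.25 × R$256.90 = R$17,986,917.98.
Actual sales revenue = 215,980 × R$256.90 = R$55,485,262.00.
Margin of safety = (R$55,485,262.00 − R$17,986,917.98) ÷ R$55,485,262.00 = 67.6%.

67.6%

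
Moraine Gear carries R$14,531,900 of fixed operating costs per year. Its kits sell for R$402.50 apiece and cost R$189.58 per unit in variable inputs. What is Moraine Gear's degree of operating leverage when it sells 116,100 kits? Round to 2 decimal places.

At 116,100 units, contribution = 116,100 × R$212.92 = R$24,720,012.00.
Operating income = contribution − fixed costs = R$24,720,012.00 − R$14,531,900 = R$10,188,112.00.
DOL = contribution ÷ EBIT = R$24,720,012.00 ÷ R$10,188,112.00 = 2.4264.

2.43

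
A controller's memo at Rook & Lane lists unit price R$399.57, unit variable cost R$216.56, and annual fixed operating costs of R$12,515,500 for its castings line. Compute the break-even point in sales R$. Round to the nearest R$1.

R$27,325,383

CM per unit = R$399.57 − R$216.56 = R$183.01; CM ratio = R$183.01 / R$399.57 = 0.4580.
Break-even sales = FC ÷ CM ratio = R$12,515,500 × R$399.57 / R$183.01 = R$27,325,383.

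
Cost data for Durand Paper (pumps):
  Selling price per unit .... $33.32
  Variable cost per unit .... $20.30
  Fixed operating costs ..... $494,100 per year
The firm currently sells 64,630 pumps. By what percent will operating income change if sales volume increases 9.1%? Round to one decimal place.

Total contribution margin = 64,630 × $13.02 = $841,482.60.
EBIT = $841,482.60 − $494,100 = $347,382.60.
So DOL = total CM / EBIT = $841,482.60 / $347,382.60 = 2.4224.
%ΔEBIT = DOL × %ΔSales = 2.4224 × +9.1% = +22.0%.

+22.0%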